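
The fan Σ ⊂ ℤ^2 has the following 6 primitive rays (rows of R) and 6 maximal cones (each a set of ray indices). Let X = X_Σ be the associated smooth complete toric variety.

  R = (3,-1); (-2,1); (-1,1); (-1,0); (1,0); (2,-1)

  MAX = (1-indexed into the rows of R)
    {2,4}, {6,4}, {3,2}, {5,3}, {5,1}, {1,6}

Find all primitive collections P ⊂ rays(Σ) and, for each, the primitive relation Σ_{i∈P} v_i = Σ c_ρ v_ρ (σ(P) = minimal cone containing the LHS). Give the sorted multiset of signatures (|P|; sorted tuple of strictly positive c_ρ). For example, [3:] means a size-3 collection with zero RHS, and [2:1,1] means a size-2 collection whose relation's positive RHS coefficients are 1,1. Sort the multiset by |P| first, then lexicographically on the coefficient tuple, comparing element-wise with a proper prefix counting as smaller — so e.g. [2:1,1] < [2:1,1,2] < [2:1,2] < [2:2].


Σ has 9 primitive collections:

  {2,6}:  v_{2} + v_{6} = 0  →  sig = [2:]
  {4,5}:  v_{4} + v_{5} = 0  →  sig = [2:]
  {1,2}:  v_{1} + v_{2} = v_{5}  →  sig = [2:1]
  {1,4}:  v_{1} + v_{4} = v_{6}  →  sig = [2:1]
  {2,5}:  v_{2} + v_{5} = v_{3}  →  sig = [2:1]
  {3,4}:  v_{3} + v_{4} = v_{2}  →  sig = [2:1]
  {3,6}:  v_{3} + v_{6} = v_{5}  →  sig = [2:1]
  {5,6}:  v_{5} + v_{6} = v_{1}  →  sig = [2:1]
  {1,3}:  v_{1} + v_{3} = 2·v_{5}  →  sig = [2:2]

Sorted signature multiset PRS(X):
    |P|=2: 9 collections, coeffs (), (), (1), (1), (1), (1), (1), (1), (2)


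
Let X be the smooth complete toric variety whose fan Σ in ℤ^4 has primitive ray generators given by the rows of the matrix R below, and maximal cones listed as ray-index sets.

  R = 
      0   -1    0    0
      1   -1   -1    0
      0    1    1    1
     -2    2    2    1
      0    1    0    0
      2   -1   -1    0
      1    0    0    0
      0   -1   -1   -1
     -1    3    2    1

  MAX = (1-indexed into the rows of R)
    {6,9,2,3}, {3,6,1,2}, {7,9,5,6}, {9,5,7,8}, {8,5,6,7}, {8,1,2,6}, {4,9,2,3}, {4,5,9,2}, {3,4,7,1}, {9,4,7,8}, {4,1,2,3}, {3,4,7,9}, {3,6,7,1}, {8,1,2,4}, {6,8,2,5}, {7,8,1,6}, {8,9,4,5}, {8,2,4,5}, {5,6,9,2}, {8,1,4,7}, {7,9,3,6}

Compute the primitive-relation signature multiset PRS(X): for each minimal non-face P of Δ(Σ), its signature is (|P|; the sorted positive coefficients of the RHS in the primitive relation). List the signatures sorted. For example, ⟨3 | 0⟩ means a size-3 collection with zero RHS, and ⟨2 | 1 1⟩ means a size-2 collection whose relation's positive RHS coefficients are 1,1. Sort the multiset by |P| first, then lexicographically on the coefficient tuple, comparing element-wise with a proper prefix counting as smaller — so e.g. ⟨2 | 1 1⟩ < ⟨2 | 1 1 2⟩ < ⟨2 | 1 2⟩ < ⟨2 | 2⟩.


|primitive collections| = 9. Relations:

  P = {1,5}:  v_{1} + v_{5} = 0 ; sig = ⟨2 | 0⟩
  P = {3,8}:  v_{3} + v_{8} = 0 ; sig = ⟨2 | 0⟩
  P = {2,7}:  v_{2} + v_{7} = v_{6} ; sig = ⟨2 | 1⟩
  P = {4,6}:  v_{4} + v_{6} = v_{3} ; sig = ⟨2 | 1⟩
  P = {1,9}:  v_{1} + v_{9} = v_{4} + v_{7} ; sig = ⟨2 | 1 1⟩
  P = {3,5}:  v_{3} + v_{5} = v_{2} + v_{9} ; sig = ⟨2 | 1 1⟩
  P = {2,8,9}:  v_{2} + v_{8} + v_{9} = v_{5} ; sig = ⟨3 | 1⟩
  P = {4,5,7}:  v_{4} + v_{5} + v_{7} = v_{9} ; sig = ⟨3 | 1⟩
  P = {6,8,9}:  v_{6} + v_{8} + v_{9} = v_{5} + v_{7} ; sig = ⟨3 | 1 1⟩

Sorted signature multiset PRS(X):
    |P|=2: 6 collections, coeffs (), (), (1), (1), (1,1), (1,1)
    |P|=3: 3 collections, coeffs (1), (1), (1,1)


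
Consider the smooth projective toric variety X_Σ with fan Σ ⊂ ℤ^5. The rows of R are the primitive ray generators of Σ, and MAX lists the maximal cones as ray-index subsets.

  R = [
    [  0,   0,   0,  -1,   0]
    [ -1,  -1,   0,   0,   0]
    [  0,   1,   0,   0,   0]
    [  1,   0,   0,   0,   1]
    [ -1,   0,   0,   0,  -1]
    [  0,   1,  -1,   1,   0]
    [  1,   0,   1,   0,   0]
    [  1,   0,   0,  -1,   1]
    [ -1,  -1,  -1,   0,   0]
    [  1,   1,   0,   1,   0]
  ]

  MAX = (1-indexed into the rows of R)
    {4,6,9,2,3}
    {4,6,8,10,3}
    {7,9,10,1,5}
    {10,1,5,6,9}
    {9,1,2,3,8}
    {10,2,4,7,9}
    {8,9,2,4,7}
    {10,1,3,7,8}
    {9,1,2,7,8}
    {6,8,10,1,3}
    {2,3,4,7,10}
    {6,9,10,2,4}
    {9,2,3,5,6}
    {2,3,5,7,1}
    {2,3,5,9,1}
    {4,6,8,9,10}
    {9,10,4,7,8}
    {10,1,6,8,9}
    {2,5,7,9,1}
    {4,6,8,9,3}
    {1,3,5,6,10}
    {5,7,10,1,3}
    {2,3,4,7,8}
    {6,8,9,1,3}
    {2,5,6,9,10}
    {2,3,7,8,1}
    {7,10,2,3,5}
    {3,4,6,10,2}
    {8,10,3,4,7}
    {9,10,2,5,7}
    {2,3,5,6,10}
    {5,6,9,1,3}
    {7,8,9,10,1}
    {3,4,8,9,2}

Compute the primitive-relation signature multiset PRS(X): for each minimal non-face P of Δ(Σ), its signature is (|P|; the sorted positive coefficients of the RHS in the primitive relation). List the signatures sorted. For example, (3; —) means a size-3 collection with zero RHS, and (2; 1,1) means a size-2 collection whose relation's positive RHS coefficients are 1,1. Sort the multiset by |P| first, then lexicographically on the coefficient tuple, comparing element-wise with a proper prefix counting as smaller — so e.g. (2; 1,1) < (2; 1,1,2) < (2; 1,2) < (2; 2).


Δ(Σ) — 10 vertices, 10 min non-faces:

  {4,5}:  v_{4} + v_{5} = 0  ⇒ sig = (2; —)
  {1,4}:  v_{1} + v_{4} = v_{8}  ⇒ sig = (2; 1)
  {5,8}:  v_{5} + v_{8} = v_{1}  ⇒ sig = (2; 1)
  {6,7}:  v_{6} + v_{7} = v_{10}  ⇒ sig = (2; 1)
  {1,2,10}:  v_{1} + v_{2} + v_{10} = 0  ⇒ sig = (3; —)
  {3,7,9}:  v_{3} + v_{7} + v_{9} = 0  ⇒ sig = (3; —)
  {2,8,10}:  v_{2} + v_{8} + v_{10} = v_{4}  ⇒ sig = (3; 1)
  {3,9,10}:  v_{3} + v_{9} + v_{10} = v_{6}  ⇒ sig = (3; 1)
  {1,2,6}:  v_{1} + v_{2} + v_{6} = v_{3} + v_{9}  ⇒ sig = (3; 1,1)
  {2,6,8}:  v_{2} + v_{6} + v_{8} = v_{3} + v_{4} + v_{9}  ⇒ sig = (3; 1,1,1)

Hence PRS(X_Σ) =
    |P|=2: 4 collections, coeffs (), (1), (1), (1)
    |P|=3: 6 collections, coeffs (), (), (1), (1), (1,1), (1,1,1)


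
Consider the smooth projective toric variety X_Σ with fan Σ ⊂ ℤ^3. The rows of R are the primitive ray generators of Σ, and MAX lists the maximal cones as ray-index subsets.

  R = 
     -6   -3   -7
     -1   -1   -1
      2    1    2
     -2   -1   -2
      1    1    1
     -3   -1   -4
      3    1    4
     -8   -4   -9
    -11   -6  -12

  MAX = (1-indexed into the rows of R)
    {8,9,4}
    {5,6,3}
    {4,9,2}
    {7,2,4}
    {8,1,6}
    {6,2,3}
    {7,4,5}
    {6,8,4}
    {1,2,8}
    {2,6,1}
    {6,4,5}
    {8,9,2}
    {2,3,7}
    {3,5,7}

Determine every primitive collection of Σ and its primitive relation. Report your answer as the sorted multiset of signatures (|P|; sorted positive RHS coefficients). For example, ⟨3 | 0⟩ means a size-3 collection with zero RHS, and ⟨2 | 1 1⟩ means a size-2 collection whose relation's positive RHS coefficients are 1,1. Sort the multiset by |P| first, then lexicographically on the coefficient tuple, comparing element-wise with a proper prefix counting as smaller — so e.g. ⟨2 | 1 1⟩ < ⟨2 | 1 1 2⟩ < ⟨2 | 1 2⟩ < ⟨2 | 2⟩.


18 minimal non-faces of Δ(Σ) (on 9 rays):

  P={2,5}:  v_{2} + v_{5} = 0  →  sig = ⟨2 | 0⟩
  P={3,4}:  v_{3} + v_{4} = 0  →  sig = ⟨2 | 0⟩
  P={6,7}:  v_{6} + v_{7} = 0  →  sig = ⟨2 | 0⟩
  P={1,4}:  v_{1} + v_{4} = v_{8}  →  sig = ⟨2 | 1⟩
  P={3,8}:  v_{3} + v_{8} = v_{1}  →  sig = ⟨2 | 1⟩
  P={1,3}:  v_{1} + v_{3} = v_{2} + v_{6}  →  sig = ⟨2 | 1 1⟩
  P={1,5}:  v_{1} + v_{5} = v_{4} + v_{6}  →  sig = ⟨2 | 1 1⟩
  P={1,7}:  v_{1} + v_{7} = v_{2} + v_{4}  →  sig = ⟨2 | 1 1⟩
  P={3,9}:  v_{3} + v_{9} = v_{2} + v_{8}  →  sig = ⟨2 | 1 1⟩
  P={5,9}:  v_{5} + v_{9} = v_{4} + v_{8}  →  sig = ⟨2 | 1 1⟩
  P={6,9}:  v_{6} + v_{9} = v_{1} + v_{8}  →  sig = ⟨2 | 1 1⟩
  P={1,9}:  v_{1} + v_{9} = v_{2} + 2·v_{8}  →  sig = ⟨2 | 1 2⟩
  P={5,8}:  v_{5} + v_{8} = 2·v_{4} + v_{6}  →  sig = ⟨2 | 1 2⟩
  P={7,8}:  v_{7} + v_{8} = v_{2} + 2·v_{4}  →  sig = ⟨2 | 1 2⟩
  P={7,9}:  v_{7} + v_{9} = 2·v_{2} + 3·v_{4}  →  sig = ⟨2 | 2 3⟩
  P={2,4,6}:  v_{2} + v_{4} + v_{6} = v_{1}  →  sig = ⟨3 | 1⟩
  P={2,4,8}:  v_{2} + v_{4} + v_{8} = v_{9}  →  sig = ⟨3 | 1⟩
  P={2,6,8}:  v_{2} + v_{6} + v_{8} = 2·v_{1}  →  sig = ⟨3 | 2⟩

Sorted signature multiset PRS(X):
{ ⟨2 | 0⟩ ×3,  ⟨2 | 1⟩ ×2,  ⟨2 | 1 1⟩ ×6,  ⟨2 | 1 2⟩ ×3,  ⟨2 | 2 3⟩,  ⟨3 | 1⟩ ×2,  ⟨3 | 2⟩ }


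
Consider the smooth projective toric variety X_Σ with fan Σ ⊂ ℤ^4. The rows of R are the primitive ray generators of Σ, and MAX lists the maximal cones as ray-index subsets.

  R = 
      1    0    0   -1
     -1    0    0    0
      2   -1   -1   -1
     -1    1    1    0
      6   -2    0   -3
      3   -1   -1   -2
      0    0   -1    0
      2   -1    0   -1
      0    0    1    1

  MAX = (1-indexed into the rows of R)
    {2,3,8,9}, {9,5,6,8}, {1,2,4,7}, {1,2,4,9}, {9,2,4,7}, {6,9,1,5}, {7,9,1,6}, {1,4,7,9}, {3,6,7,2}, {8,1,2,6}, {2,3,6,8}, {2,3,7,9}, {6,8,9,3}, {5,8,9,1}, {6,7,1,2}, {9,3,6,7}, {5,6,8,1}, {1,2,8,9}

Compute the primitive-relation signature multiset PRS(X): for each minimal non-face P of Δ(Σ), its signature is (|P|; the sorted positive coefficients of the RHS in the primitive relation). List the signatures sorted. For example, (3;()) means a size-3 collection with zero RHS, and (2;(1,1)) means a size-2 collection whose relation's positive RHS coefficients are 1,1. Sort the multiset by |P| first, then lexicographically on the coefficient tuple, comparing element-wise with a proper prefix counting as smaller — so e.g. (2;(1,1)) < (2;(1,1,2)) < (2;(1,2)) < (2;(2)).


Primitive collections (12):

  P = {1,3}:  v_{1} + v_{3} = v_{6}  so sig = (2;(1))
  P = {3,4}:  v_{3} + v_{4} = v_{1}  so sig = (2;(1))
  P = {7,8}:  v_{7} + v_{8} = v_{3}  so sig = (2;(1))
  P = {3,5}:  v_{3} + v_{5} = 2·v_{6} + v_{8} + v_{9}  so sig = (2;(1,1,2))
  P = {4,8}:  v_{4} + v_{8} = 2·v_{1} + v_{2} + v_{9}  so sig = (2;(1,1,2))
  P = {4,5}:  v_{4} + v_{5} = 3·v_{1} + v_{8} + v_{9}  so sig = (2;(1,1,3))
  P = {2,5}:  v_{2} + v_{5} = v_{1} + 2·v_{8}  so sig = (2;(1,2))
  P = {5,7}:  v_{5} + v_{7} = 2·v_{6} + v_{9}  so sig = (2;(1,2))
  P = {4,6}:  v_{4} + v_{6} = 2·v_{1}  so sig = (2;(2))
  P = {2,6,9}:  v_{2} + v_{6} + v_{9} = v_{8}  so sig = (3;(1))
  P = {1,2,7,9}:  v_{1} + v_{2} + v_{7} + v_{9} = 0  so sig = (4;())
  P = {1,6,8,9}:  v_{1} + v_{6} + v_{8} + v_{9} = v_{5}  so sig = (4;(1))

Hence PRS(X_Σ) =
    |P|=2: 9 collections, coeffs (1), (1), (1), (1,1,2), (1,1,2), (1,1,3), (1,2), (1,2), (2)
    |P|=3: 1 collection, coeffs (1)
    |P|=4: 2 collections, coeffs (), (1)


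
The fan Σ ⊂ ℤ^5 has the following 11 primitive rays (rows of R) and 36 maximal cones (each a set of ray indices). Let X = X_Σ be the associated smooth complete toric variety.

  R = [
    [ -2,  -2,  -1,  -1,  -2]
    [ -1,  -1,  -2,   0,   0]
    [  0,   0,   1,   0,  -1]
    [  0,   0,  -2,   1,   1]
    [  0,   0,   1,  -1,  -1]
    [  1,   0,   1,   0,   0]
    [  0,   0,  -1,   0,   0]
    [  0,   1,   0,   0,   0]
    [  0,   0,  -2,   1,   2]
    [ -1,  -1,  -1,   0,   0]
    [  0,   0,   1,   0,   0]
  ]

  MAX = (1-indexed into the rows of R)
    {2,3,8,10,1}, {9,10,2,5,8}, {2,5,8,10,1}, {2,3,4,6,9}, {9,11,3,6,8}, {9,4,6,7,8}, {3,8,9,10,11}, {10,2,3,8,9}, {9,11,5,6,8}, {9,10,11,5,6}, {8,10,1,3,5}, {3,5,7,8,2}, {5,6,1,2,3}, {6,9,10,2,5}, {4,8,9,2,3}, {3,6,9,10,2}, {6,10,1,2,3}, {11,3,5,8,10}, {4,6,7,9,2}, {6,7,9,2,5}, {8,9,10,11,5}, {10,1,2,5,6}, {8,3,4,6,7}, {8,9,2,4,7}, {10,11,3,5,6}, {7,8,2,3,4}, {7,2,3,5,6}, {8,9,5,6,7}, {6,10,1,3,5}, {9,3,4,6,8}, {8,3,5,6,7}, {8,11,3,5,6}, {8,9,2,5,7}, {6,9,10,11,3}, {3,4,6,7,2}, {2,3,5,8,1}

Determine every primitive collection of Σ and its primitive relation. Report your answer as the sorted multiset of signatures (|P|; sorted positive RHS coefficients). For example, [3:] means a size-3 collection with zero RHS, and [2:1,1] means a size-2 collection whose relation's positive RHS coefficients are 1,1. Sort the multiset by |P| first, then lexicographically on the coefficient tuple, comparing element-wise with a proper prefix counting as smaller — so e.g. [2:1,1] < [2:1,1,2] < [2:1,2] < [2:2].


Minimal non-faces — 16 found among 11 rays, 36 max cones:

  {7,11}:  v_{7} + v_{11} = 0 ; sig = [2:]
  {2,11}:  v_{2} + v_{11} = v_{10} ; sig = [2:1]
  {4,5}:  v_{4} + v_{5} = v_{7} ; sig = [2:1]
  {7,10}:  v_{7} + v_{10} = v_{2} ; sig = [2:1]
  {1,9}:  v_{1} + v_{9} = v_{2} + v_{10} ; sig = [2:1,1]
  {4,11}:  v_{4} + v_{11} = v_{3} + v_{9} ; sig = [2:1,1]
  {4,10}:  v_{4} + v_{10} = v_{2} + v_{3} + v_{9} ; sig = [2:1,1,1]
  {1,7}:  v_{1} + v_{7} = 2·v_{2} + v_{3} + v_{5} ; sig = [2:1,1,2]
  {1,11}:  v_{1} + v_{11} = v_{3} + v_{5} + 2·v_{10} ; sig = [2:1,1,2]
  {1,4}:  v_{1} + v_{4} = 2·v_{2} + v_{3} ; sig = [2:1,2]
  {3,5,9}:  v_{3} + v_{5} + v_{9} = 0 ; sig = [3:]
  {6,8,10}:  v_{6} + v_{8} + v_{10} = 0 ; sig = [3:]
  {2,6,8}:  v_{2} + v_{6} + v_{8} = v_{7} ; sig = [3:1]
  {3,7,9}:  v_{3} + v_{7} + v_{9} = v_{4} ; sig = [3:1]
  {1,6,8}:  v_{1} + v_{6} + v_{8} = v_{2} + v_{3} + v_{5} ; sig = [3:1,1,1]
  {2,3,5,10}:  v_{2} + v_{3} + v_{5} + v_{10} = v_{1} ; sig = [4:1]

Signatures (|P|; sorted positive RHS coefficients), sorted:
    [2:]
    [2:1]
    [2:1]
    [2:1]
    [2:1,1]
    [2:1,1]
    [2:1,1,1]
    [2:1,1,2]
    [2:1,1,2]
    [2:1,2]
    [3:]
    [3:]
    [3:1]
    [3:1]
    [3:1,1,1]
    [4:1]


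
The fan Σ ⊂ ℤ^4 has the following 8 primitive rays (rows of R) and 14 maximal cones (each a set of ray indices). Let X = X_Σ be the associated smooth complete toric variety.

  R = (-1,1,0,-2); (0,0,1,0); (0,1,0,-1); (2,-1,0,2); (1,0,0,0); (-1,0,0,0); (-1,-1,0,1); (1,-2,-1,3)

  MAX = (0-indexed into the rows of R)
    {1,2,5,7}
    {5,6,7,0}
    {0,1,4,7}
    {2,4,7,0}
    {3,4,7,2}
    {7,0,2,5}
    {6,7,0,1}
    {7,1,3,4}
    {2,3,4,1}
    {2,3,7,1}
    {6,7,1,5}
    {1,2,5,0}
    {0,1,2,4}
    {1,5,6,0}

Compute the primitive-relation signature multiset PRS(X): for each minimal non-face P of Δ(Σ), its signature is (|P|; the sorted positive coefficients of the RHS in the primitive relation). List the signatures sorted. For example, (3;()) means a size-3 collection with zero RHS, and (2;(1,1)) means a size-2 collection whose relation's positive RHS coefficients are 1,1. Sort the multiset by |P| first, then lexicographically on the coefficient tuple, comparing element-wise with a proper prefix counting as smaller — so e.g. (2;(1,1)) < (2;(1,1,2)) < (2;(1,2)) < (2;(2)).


Primitive collections (9):

  P = {4,5}:  v_{4} + v_{5} = 0  ⟹  sig = (2;())
  P = {0,3}:  v_{0} + v_{3} = v_{4}  ⟹  sig = (2;(1))
  P = {2,6}:  v_{2} + v_{6} = v_{5}  ⟹  sig = (2;(1))
  P = {3,6}:  v_{3} + v_{6} = v_{1} + v_{7}  ⟹  sig = (2;(1,1))
  P = {3,5}:  v_{3} + v_{5} = v_{1} + v_{2} + v_{7}  ⟹  sig = (2;(1,1,1))
  P = {4,6}:  v_{4} + v_{6} = v_{0} + v_{1} + v_{7}  ⟹  sig = (2;(1,1,1))
  P = {0,1,2,7}:  v_{0} + v_{1} + v_{2} + v_{7} = 0  ⟹  sig = (4;())
  P = {0,1,5,7}:  v_{0} + v_{1} + v_{5} + v_{7} = v_{6}  ⟹  sig = (4;(1))
  P = {1,2,4,7}:  v_{1} + v_{2} + v_{4} + v_{7} = v_{3}  ⟹  sig = (4;(1))

Hence PRS(X_Σ) =
{ (2;()),  (2;(1)) ×2,  (2;(1,1)),  (2;(1,1,1)) ×2,  (4;()),  (4;(1)) ×2 }


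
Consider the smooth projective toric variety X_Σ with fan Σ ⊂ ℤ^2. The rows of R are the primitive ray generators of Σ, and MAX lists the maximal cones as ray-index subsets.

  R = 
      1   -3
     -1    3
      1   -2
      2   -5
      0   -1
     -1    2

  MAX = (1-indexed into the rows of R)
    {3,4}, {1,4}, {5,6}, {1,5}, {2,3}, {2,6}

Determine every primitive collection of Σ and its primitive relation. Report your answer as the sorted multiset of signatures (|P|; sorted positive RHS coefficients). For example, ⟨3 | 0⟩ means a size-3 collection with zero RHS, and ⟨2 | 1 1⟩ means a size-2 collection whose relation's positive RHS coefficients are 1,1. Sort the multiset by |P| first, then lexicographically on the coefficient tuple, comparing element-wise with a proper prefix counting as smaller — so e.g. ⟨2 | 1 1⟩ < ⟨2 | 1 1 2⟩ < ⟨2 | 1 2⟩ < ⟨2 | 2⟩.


9 collections generate NE(X_Σ); each relation:

  {1,2}:  v_{1} + v_{2} = 0  ⟹  sig = ⟨2 | 0⟩
  {3,6}:  v_{3} + v_{6} = 0  ⟹  sig = ⟨2 | 0⟩
  {1,3}:  v_{1} + v_{3} = v_{4}  ⟹  sig = ⟨2 | 1⟩
  {1,6}:  v_{1} + v_{6} = v_{5}  ⟹  sig = ⟨2 | 1⟩
  {2,4}:  v_{2} + v_{4} = v_{3}  ⟹  sig = ⟨2 | 1⟩
  {2,5}:  v_{2} + v_{5} = v_{6}  ⟹  sig = ⟨2 | 1⟩
  {3,5}:  v_{3} + v_{5} = v_{1}  ⟹  sig = ⟨2 | 1⟩
  {4,6}:  v_{4} + v_{6} = v_{1}  ⟹  sig = ⟨2 | 1⟩
  {4,5}:  v_{4} + v_{5} = 2·v_{1}  ⟹  sig = ⟨2 | 2⟩

Signatures (|P|; sorted positive RHS coefficients), sorted:
{ ⟨2 | 0⟩ ×2,  ⟨2 | 1⟩ ×6,  ⟨2 | 2⟩ }


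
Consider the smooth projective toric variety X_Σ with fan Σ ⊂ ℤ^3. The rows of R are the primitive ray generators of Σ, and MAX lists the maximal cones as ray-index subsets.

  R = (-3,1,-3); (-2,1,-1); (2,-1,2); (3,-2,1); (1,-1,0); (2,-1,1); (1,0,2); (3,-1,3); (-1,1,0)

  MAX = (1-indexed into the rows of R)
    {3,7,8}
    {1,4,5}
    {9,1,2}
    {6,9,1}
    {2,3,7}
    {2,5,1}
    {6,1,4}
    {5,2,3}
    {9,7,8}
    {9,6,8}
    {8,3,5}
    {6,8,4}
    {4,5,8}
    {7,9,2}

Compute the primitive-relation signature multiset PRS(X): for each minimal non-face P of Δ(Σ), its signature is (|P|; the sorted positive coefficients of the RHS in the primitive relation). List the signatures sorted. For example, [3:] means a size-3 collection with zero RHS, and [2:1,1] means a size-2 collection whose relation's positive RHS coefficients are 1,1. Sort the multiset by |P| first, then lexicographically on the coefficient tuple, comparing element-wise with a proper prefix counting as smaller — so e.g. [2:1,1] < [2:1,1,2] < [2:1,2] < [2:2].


Minimal non-faces — 15 found among 9 rays, 14 max cones:

  • {1,8}:  v_{1} + v_{8} = 0  so sig = [2:]
  • {2,6}:  v_{2} + v_{6} = 0  so sig = [2:]
  • {5,9}:  v_{5} + v_{9} = 0  so sig = [2:]
  • {1,7}:  v_{1} + v_{7} = v_{2}  so sig = [2:1]
  • {2,4}:  v_{2} + v_{4} = v_{5}  so sig = [2:1]
  • {2,8}:  v_{2} + v_{8} = v_{7}  so sig = [2:1]
  • {3,9}:  v_{3} + v_{9} = v_{7}  so sig = [2:1]
  • {4,9}:  v_{4} + v_{9} = v_{6}  so sig = [2:1]
  • {5,6}:  v_{5} + v_{6} = v_{4}  so sig = [2:1]
  • {5,7}:  v_{5} + v_{7} = v_{3}  so sig = [2:1]
  • {6,7}:  v_{6} + v_{7} = v_{8}  so sig = [2:1]
  • {1,3}:  v_{1} + v_{3} = v_{2} + v_{5}  so sig = [2:1,1]
  • {3,6}:  v_{3} + v_{6} = v_{5} + v_{8}  so sig = [2:1,1]
  • {4,7}:  v_{4} + v_{7} = v_{5} + v_{8}  so sig = [2:1,1]
  • {3,4}:  v_{3} + v_{4} = 2·v_{5} + v_{8}  so sig = [2:1,2]

Sorted signature multiset PRS(X):
{ [2:] ×3,  [2:1] ×8,  [2:1,1] ×3,  [2:1,2] }


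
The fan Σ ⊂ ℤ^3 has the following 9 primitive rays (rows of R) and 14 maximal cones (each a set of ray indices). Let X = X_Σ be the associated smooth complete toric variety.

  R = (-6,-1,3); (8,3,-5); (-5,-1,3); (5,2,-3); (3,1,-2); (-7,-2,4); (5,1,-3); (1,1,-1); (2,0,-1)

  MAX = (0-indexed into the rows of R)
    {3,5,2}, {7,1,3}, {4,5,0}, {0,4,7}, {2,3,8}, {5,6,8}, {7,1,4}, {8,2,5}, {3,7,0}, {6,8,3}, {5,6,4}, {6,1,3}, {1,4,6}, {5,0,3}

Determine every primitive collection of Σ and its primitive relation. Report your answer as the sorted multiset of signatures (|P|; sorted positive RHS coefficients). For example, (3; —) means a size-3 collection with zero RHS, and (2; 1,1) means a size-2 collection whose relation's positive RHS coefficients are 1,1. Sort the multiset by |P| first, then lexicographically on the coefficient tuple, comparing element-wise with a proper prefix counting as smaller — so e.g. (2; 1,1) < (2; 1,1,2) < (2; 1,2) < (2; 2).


|primitive collections| = 17. Relations:

  {2,6}:  v_{2} + v_{6} = 0 ; sig = (2; —)
  {1,5}:  v_{1} + v_{5} = v_{7} ; sig = (2; 1)
  {3,4}:  v_{3} + v_{4} = v_{1} ; sig = (2; 1)
  {4,8}:  v_{4} + v_{8} = v_{6} ; sig = (2; 1)
  {5,7}:  v_{5} + v_{7} = v_{0} ; sig = (2; 1)
  {7,8}:  v_{7} + v_{8} = v_{4} ; sig = (2; 1)
  {0,8}:  v_{0} + v_{8} = v_{4} + v_{5} ; sig = (2; 1,1)
  {1,8}:  v_{1} + v_{8} = v_{3} + v_{6} ; sig = (2; 1,1)
  {2,4}:  v_{2} + v_{4} = v_{3} + v_{5} ; sig = (2; 1,1)
  {0,6}:  v_{0} + v_{6} = 2·v_{4} + v_{5} ; sig = (2; 1,2)
  {1,2}:  v_{1} + v_{2} = 2·v_{3} + v_{5} ; sig = (2; 1,2)
  {0,1}:  v_{0} + v_{1} = 2·v_{7} ; sig = (2; 2)
  {6,7}:  v_{6} + v_{7} = 2·v_{4} ; sig = (2; 2)
  {2,7}:  v_{2} + v_{7} = 2·v_{3} + 2·v_{5} ; sig = (2; 2,2)
  {0,2}:  v_{0} + v_{2} = 2·v_{3} + 3·v_{5} ; sig = (2; 2,3)
  {3,5,8}:  v_{3} + v_{5} + v_{8} = 0 ; sig = (3; —)
  {3,5,6}:  v_{3} + v_{5} + v_{6} = v_{4} ; sig = (3; 1)

so the primitive-relation signature multiset is
[(2; —), (2; 1), (2; 1), (2; 1), (2; 1), (2; 1), (2; 1,1), (2; 1,1), (2; 1,1), (2; 1,2), (2; 1,2), (2; 2), (2; 2), (2; 2,2), (2; 2,3), (3; —), (3; 1)]


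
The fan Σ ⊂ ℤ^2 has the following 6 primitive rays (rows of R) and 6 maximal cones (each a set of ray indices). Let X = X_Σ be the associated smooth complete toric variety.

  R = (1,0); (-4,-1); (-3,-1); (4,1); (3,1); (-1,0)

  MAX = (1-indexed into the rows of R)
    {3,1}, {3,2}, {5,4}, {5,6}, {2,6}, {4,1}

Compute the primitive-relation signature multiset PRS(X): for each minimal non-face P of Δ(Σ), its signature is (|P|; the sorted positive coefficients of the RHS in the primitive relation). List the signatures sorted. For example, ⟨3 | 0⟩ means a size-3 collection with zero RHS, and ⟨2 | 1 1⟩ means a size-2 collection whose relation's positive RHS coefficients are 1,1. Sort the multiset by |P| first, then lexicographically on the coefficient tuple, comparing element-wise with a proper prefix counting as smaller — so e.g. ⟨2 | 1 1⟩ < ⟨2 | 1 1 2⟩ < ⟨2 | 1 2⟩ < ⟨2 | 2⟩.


|primitive collections| = 9. Relations:

  • {1,6}:  v_{1} + v_{6} = 0 — sig = ⟨2 | 0⟩
  • {2,4}:  v_{2} + v_{4} = 0 — sig = ⟨2 | 0⟩
  • {3,5}:  v_{3} + v_{5} = 0 — sig = ⟨2 | 0⟩
  • {1,2}:  v_{1} + v_{2} = v_{3} — sig = ⟨2 | 1⟩
  • {1,5}:  v_{1} + v_{5} = v_{4} — sig = ⟨2 | 1⟩
  • {2,5}:  v_{2} + v_{5} = v_{6} — sig = ⟨2 | 1⟩
  • {3,4}:  v_{3} + v_{4} = v_{1} — sig = ⟨2 | 1⟩
  • {3,6}:  v_{3} + v_{6} = v_{2} — sig = ⟨2 | 1⟩
  • {4,6}:  v_{4} + v_{6} = v_{5} — sig = ⟨2 | 1⟩

so the primitive-relation signature multiset is
{ ⟨2 | 0⟩ ×3,  ⟨2 | 1⟩ ×6 }


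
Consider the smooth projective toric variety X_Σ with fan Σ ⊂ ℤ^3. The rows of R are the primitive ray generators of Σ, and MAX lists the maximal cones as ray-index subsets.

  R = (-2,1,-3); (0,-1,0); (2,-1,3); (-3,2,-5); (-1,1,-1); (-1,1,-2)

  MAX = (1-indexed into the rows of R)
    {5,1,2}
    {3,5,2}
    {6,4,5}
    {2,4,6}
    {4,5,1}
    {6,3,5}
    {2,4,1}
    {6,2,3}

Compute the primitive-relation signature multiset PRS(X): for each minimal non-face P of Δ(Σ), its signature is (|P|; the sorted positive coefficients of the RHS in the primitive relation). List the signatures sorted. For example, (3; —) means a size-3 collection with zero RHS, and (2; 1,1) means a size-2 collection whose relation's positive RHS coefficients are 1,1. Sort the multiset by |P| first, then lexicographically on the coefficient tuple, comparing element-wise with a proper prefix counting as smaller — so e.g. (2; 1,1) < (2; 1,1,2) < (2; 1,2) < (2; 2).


Primitive collections (5):

  P = {1,3}:  v_{1} + v_{3} = 0  so sig = (2; —)
  P = {1,6}:  v_{1} + v_{6} = v_{4}  so sig = (2; 1)
  P = {3,4}:  v_{3} + v_{4} = v_{6}  so sig = (2; 1)
  P = {2,5,6}:  v_{2} + v_{5} + v_{6} = v_{1}  so sig = (3; 1)
  P = {2,4,5}:  v_{2} + v_{4} + v_{5} = 2·v_{1}  so sig = (3; 2)

so the primitive-relation signature multiset is
{ (2; —),  (2; 1) ×2,  (3; 1),  (3; 2) }


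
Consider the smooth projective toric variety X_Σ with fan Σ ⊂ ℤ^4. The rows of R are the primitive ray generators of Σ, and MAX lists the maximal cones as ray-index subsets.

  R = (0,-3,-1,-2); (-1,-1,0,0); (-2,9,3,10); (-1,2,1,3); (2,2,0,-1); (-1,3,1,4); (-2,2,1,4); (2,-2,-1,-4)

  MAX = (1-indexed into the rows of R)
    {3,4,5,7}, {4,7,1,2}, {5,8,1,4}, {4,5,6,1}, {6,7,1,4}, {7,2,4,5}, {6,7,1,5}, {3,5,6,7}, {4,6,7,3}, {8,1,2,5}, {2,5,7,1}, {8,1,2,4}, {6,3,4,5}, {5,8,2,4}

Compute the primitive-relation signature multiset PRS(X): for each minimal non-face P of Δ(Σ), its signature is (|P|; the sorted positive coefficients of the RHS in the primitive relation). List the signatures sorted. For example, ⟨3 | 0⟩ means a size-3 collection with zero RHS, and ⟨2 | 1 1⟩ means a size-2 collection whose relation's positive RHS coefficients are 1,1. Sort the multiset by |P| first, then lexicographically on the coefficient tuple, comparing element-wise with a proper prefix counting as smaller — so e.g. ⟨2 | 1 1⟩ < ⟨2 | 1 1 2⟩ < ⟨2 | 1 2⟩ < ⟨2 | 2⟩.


9 collections generate NE(X_Σ); each relation:

  • {7,8}:  v_{7} + v_{8} = 0  ⇒ sig = ⟨2 | 0⟩
  • {2,6}:  v_{2} + v_{6} = v_{7}  ⇒ sig = ⟨2 | 1⟩
  • {3,8}:  v_{3} + v_{8} = v_{4} + v_{5} + v_{6}  ⇒ sig = ⟨2 | 1 1 1⟩
  • {6,8}:  v_{6} + v_{8} = v_{1} + v_{4} + v_{5}  ⇒ sig = ⟨2 | 1 1 1⟩
  • {2,3}:  v_{2} + v_{3} = v_{4} + v_{5} + 2·v_{7}  ⇒ sig = ⟨2 | 1 1 2⟩
  • {1,3}:  v_{1} + v_{3} = 2·v_{6}  ⇒ sig = ⟨2 | 2⟩
  • {1,2,4,5}:  v_{1} + v_{2} + v_{4} + v_{5} = 0  ⇒ sig = ⟨4 | 0⟩
  • {1,4,5,7}:  v_{1} + v_{4} + v_{5} + v_{7} = v_{6}  ⇒ sig = ⟨4 | 1⟩
  • {4,5,6,7}:  v_{4} + v_{5} + v_{6} + v_{7} = v_{3}  ⇒ sig = ⟨4 | 1⟩

Signatures (|P|; sorted positive RHS coefficients), sorted:
{ ⟨2 | 0⟩,  ⟨2 | 1⟩,  ⟨2 | 1 1 1⟩ ×2,  ⟨2 | 1 1 2⟩,  ⟨2 | 2⟩,  ⟨4 | 0⟩,  ⟨4 | 1⟩ ×2 }


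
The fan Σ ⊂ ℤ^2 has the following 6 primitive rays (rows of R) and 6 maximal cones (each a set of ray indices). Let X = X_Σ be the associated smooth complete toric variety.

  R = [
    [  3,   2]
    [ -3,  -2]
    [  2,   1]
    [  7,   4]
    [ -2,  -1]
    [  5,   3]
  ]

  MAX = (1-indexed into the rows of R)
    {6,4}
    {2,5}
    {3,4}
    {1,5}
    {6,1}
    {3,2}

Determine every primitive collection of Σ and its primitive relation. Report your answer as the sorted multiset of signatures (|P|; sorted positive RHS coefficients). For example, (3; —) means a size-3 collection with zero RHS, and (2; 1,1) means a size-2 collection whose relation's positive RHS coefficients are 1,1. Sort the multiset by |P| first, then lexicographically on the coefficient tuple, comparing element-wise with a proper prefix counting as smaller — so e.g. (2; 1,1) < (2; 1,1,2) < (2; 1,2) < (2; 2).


Σ has 9 primitive collections:

  P = {1,2}:  v_{1} + v_{2} = 0  ⟹  sig = (2; —)
  P = {3,5}:  v_{3} + v_{5} = 0  ⟹  sig = (2; —)
  P = {1,3}:  v_{1} + v_{3} = v_{6}  ⟹  sig = (2; 1)
  P = {2,6}:  v_{2} + v_{6} = v_{3}  ⟹  sig = (2; 1)
  P = {3,6}:  v_{3} + v_{6} = v_{4}  ⟹  sig = (2; 1)
  P = {4,5}:  v_{4} + v_{5} = v_{6}  ⟹  sig = (2; 1)
  P = {5,6}:  v_{5} + v_{6} = v_{1}  ⟹  sig = (2; 1)
  P = {1,4}:  v_{1} + v_{4} = 2·v_{6}  ⟹  sig = (2; 2)
  P = {2,4}:  v_{2} + v_{4} = 2·v_{3}  ⟹  sig = (2; 2)

so the primitive-relation signature multiset is
    |P|=2: 9 collections, coeffs (), (), (1), (1), (1), (1), (1), (2), (2)


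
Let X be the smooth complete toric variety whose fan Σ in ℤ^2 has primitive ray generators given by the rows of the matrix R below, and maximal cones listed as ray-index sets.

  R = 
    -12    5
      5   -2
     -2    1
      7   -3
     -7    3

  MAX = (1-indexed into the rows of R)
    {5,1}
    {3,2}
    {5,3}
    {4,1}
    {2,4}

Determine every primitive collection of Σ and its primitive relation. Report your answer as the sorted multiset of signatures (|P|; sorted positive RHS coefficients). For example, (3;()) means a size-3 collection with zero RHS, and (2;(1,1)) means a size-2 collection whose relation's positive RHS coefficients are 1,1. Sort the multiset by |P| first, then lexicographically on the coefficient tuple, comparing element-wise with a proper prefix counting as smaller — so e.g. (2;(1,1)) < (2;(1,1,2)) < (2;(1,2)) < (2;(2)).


5 collections generate NE(X_Σ); each relation:

  P = {4,5}:  v_{4} + v_{5} = 0  →  sig = (2;())
  P = {1,2}:  v_{1} + v_{2} = v_{5}  →  sig = (2;(1))
  P = {2,5}:  v_{2} + v_{5} = v_{3}  →  sig = (2;(1))
  P = {3,4}:  v_{3} + v_{4} = v_{2}  →  sig = (2;(1))
  P = {1,3}:  v_{1} + v_{3} = 2·v_{5}  →  sig = (2;(2))

so the primitive-relation signature multiset is
    (2;())
    (2;(1))
    (2;(1))
    (2;(1))
    (2;(2))


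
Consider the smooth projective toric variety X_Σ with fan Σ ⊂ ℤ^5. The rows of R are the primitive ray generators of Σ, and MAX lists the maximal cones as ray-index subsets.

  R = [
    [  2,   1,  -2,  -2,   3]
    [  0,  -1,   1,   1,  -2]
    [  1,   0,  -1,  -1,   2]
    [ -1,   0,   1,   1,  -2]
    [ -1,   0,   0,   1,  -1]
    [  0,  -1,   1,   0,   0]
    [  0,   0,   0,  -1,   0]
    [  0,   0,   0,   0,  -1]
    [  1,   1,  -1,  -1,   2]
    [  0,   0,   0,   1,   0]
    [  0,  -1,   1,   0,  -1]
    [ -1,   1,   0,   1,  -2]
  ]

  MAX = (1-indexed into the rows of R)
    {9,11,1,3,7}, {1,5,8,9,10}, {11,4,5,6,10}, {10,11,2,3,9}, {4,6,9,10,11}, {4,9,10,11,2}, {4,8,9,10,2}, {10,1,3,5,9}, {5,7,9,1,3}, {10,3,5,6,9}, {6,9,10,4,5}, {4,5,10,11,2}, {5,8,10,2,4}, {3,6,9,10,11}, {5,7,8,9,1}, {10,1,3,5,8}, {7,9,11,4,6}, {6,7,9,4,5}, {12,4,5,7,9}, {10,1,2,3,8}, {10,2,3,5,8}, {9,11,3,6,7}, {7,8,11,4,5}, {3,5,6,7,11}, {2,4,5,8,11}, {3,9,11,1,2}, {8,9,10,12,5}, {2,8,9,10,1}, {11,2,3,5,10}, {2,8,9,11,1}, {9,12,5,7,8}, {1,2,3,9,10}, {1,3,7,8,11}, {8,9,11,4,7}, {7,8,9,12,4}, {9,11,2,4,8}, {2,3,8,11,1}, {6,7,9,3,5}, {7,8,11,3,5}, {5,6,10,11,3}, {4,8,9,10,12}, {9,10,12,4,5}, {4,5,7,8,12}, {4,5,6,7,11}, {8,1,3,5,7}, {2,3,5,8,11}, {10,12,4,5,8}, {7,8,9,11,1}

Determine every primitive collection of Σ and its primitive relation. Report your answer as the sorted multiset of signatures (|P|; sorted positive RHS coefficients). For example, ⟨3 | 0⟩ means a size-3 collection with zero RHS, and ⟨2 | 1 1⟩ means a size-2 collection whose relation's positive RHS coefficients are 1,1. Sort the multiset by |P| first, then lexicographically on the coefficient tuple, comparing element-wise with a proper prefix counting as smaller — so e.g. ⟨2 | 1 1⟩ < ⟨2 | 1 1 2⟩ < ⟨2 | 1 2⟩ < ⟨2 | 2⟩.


Primitive collections (20):

  • {3,4}:  v_{3} + v_{4} = 0  →  sig = ⟨2 | 0⟩
  • {7,10}:  v_{7} + v_{10} = 0  →  sig = ⟨2 | 0⟩
  • {6,8}:  v_{6} + v_{8} = v_{11}  →  sig = ⟨2 | 1⟩
  • {6,12}:  v_{6} + v_{12} = v_{4}  →  sig = ⟨2 | 1⟩
  • {1,4}:  v_{1} + v_{4} = v_{8} + v_{9}  →  sig = ⟨2 | 1 1⟩
  • {2,7}:  v_{2} + v_{7} = v_{8} + v_{11}  →  sig = ⟨2 | 1 1⟩
  • {11,12}:  v_{11} + v_{12} = v_{4} + v_{8}  →  sig = ⟨2 | 1 1⟩
  • {1,6}:  v_{1} + v_{6} = v_{3} + v_{9} + v_{11}  →  sig = ⟨2 | 1 1 1⟩
  • {3,12}:  v_{3} + v_{12} = v_{5} + v_{8} + v_{9}  →  sig = ⟨2 | 1 1 1⟩
  • {2,12}:  v_{2} + v_{12} = v_{4} + 2·v_{8} + v_{10}  →  sig = ⟨2 | 1 1 2⟩
  • {2,6}:  v_{2} + v_{6} = v_{10} + 2·v_{11}  →  sig = ⟨2 | 1 2⟩
  • {1,12}:  v_{1} + v_{12} = v_{5} + 2·v_{8} + 2·v_{9}  →  sig = ⟨2 | 1 2 2⟩
  • {5,9,11}:  v_{5} + v_{9} + v_{11} = 0  →  sig = ⟨3 | 0⟩
  • {3,8,9}:  v_{3} + v_{8} + v_{9} = v_{1}  →  sig = ⟨3 | 1⟩
  • {8,10,11}:  v_{8} + v_{10} + v_{11} = v_{2}  →  sig = ⟨3 | 1⟩
  • {1,5,11}:  v_{1} + v_{5} + v_{11} = v_{3} + v_{8}  →  sig = ⟨3 | 1 1⟩
  • {2,5,9}:  v_{2} + v_{5} + v_{9} = v_{8} + v_{10}  →  sig = ⟨3 | 1 1⟩
  • {1,10,11}:  v_{1} + v_{10} + v_{11} = v_{2} + v_{3} + v_{9}  →  sig = ⟨3 | 1 1 1⟩
  • {1,2,5}:  v_{1} + v_{2} + v_{5} = v_{3} + 2·v_{8} + v_{10}  →  sig = ⟨3 | 1 1 2⟩
  • {4,5,8,9}:  v_{4} + v_{5} + v_{8} + v_{9} = v_{12}  →  sig = ⟨4 | 1⟩

Signatures (|P|; sorted positive RHS coefficients), sorted:
    ⟨2 | 0⟩
    ⟨2 | 0⟩
    ⟨2 | 1⟩
    ⟨2 | 1⟩
    ⟨2 | 1 1⟩
    ⟨2 | 1 1⟩
    ⟨2 | 1 1⟩
    ⟨2 | 1 1 1⟩
    ⟨2 | 1 1 1⟩
    ⟨2 | 1 1 2⟩
    ⟨2 | 1 2⟩
    ⟨2 | 1 2 2⟩
    ⟨3 | 0⟩
    ⟨3 | 1⟩
    ⟨3 | 1⟩
    ⟨3 | 1 1⟩
    ⟨3 | 1 1⟩
    ⟨3 | 1 1 1⟩
    ⟨3 | 1 1 2⟩
    ⟨4 | 1⟩


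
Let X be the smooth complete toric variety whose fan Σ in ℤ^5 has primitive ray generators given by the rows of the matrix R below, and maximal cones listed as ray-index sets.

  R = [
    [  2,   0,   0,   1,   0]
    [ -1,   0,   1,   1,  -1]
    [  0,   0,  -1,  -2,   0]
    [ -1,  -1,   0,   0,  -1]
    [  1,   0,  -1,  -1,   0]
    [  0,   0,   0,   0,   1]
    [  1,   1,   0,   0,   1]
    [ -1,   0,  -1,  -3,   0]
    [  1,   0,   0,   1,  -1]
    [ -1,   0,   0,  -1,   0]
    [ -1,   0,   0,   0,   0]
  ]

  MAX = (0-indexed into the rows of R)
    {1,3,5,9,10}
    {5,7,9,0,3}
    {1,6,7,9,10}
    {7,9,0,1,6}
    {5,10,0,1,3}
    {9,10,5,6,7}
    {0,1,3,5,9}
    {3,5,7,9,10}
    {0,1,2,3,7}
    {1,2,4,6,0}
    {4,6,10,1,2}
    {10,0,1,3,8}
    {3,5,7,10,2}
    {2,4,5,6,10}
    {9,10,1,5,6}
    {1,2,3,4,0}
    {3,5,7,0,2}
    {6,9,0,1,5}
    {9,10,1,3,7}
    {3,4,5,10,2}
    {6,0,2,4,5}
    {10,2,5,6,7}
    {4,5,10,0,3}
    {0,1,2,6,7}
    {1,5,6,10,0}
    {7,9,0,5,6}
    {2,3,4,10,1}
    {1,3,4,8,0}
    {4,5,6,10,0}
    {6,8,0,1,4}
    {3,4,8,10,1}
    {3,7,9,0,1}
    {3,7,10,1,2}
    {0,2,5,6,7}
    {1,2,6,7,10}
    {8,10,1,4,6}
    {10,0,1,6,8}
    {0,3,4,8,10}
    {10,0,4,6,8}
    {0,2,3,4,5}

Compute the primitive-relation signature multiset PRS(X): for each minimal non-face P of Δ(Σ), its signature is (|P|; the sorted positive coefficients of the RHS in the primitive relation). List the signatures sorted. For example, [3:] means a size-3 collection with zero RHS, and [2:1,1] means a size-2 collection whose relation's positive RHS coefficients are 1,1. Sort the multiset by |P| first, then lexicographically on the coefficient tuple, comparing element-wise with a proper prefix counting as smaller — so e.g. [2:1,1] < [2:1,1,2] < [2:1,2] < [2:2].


Minimal non-faces — 15 found among 11 rays, 40 max cones:

  • {3,6}:  v_{3} + v_{6} = 0  →  sig = [2:]
  • {2,9}:  v_{2} + v_{9} = v_{7}  →  sig = [2:1]
  • {4,9}:  v_{4} + v_{9} = v_{2}  →  sig = [2:1]
  • {5,8}:  v_{5} + v_{8} = v_{0} + v_{10}  →  sig = [2:1,1]
  • {8,9}:  v_{8} + v_{9} = v_{1} + v_{4}  →  sig = [2:1,1]
  • {7,8}:  v_{7} + v_{8} = v_{1} + v_{2} + v_{4}  →  sig = [2:1,1,1]
  • {2,8}:  v_{2} + v_{8} = v_{1} + 2·v_{4}  →  sig = [2:1,2]
  • {4,7}:  v_{4} + v_{7} = 2·v_{2}  →  sig = [2:2]
  • {0,9,10}:  v_{0} + v_{9} + v_{10} = 0  →  sig = [3:]
  • {1,4,5}:  v_{1} + v_{4} + v_{5} = 0  →  sig = [3:]
  • {0,2,10}:  v_{0} + v_{2} + v_{10} = v_{4}  →  sig = [3:1]
  • {0,7,10}:  v_{0} + v_{7} + v_{10} = v_{2}  →  sig = [3:1]
  • {1,2,5}:  v_{1} + v_{2} + v_{5} = v_{9}  →  sig = [3:1]
  • {1,5,7}:  v_{1} + v_{5} + v_{7} = 2·v_{9}  →  sig = [3:2]
  • {0,1,4,10}:  v_{0} + v_{1} + v_{4} + v_{10} = v_{8}  →  sig = [4:1]

Hence PRS(X_Σ) =
    [2:]
    [2:1]
    [2:1]
    [2:1,1]
    [2:1,1]
    [2:1,1,1]
    [2:1,2]
    [2:2]
    [3:]
    [3:]
    [3:1]
    [3:1]
    [3:1]
    [3:2]
    [4:1]


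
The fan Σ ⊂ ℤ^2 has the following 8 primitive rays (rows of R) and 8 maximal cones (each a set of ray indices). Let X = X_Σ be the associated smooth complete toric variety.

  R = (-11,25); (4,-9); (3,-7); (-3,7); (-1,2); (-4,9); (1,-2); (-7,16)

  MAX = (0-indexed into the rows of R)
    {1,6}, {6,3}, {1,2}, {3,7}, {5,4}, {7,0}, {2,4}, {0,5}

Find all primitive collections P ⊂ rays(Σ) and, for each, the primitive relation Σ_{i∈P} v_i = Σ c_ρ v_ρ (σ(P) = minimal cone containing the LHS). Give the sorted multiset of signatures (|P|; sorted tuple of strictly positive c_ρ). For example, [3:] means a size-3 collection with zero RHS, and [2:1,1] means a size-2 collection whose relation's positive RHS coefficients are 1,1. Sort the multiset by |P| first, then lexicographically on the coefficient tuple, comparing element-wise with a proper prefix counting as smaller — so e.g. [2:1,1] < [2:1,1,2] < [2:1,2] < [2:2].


|primitive collections| = 20. Relations:

  {1,5}:  v_{1} + v_{5} = 0 ; sig = [2:]
  {2,3}:  v_{2} + v_{3} = 0 ; sig = [2:]
  {4,6}:  v_{4} + v_{6} = 0 ; sig = [2:]
  {0,1}:  v_{0} + v_{1} = v_{7} ; sig = [2:1]
  {1,3}:  v_{1} + v_{3} = v_{6} ; sig = [2:1]
  {1,4}:  v_{1} + v_{4} = v_{2} ; sig = [2:1]
  {1,7}:  v_{1} + v_{7} = v_{3} ; sig = [2:1]
  {2,5}:  v_{2} + v_{5} = v_{4} ; sig = [2:1]
  {2,6}:  v_{2} + v_{6} = v_{1} ; sig = [2:1]
  {2,7}:  v_{2} + v_{7} = v_{5} ; sig = [2:1]
  {3,4}:  v_{3} + v_{4} = v_{5} ; sig = [2:1]
  {3,5}:  v_{3} + v_{5} = v_{7} ; sig = [2:1]
  {5,6}:  v_{5} + v_{6} = v_{3} ; sig = [2:1]
  {5,7}:  v_{5} + v_{7} = v_{0} ; sig = [2:1]
  {0,6}:  v_{0} + v_{6} = v_{3} + v_{7} ; sig = [2:1,1]
  {0,2}:  v_{0} + v_{2} = 2·v_{5} ; sig = [2:2]
  {0,3}:  v_{0} + v_{3} = 2·v_{7} ; sig = [2:2]
  {4,7}:  v_{4} + v_{7} = 2·v_{5} ; sig = [2:2]
  {6,7}:  v_{6} + v_{7} = 2·v_{3} ; sig = [2:2]
  {0,4}:  v_{0} + v_{4} = 3·v_{5} ; sig = [2:3]

Hence PRS(X_Σ) =
[[2:], [2:], [2:], [2:1], [2:1], [2:1], [2:1], [2:1], [2:1], [2:1], [2:1], [2:1], [2:1], [2:1], [2:1,1], [2:2], [2:2], [2:2], [2:2], [2:3]]


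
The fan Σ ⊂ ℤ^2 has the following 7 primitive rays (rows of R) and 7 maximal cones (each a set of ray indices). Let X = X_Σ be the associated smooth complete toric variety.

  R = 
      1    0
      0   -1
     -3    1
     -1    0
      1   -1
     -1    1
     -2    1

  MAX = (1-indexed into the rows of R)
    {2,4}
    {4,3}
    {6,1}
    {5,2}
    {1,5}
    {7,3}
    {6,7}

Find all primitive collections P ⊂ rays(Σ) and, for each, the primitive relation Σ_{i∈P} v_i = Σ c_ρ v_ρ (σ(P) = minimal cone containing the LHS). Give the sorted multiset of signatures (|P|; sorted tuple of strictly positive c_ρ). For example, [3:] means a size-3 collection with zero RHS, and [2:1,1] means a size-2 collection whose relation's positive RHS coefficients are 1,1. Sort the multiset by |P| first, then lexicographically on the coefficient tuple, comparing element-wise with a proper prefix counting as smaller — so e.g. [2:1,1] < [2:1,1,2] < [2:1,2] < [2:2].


Σ has 14 primitive collections:

  • {1,4}:  v_{1} + v_{4} = 0  ⇒ sig = [2:]
  • {5,6}:  v_{5} + v_{6} = 0  ⇒ sig = [2:]
  • {1,2}:  v_{1} + v_{2} = v_{5}  ⇒ sig = [2:1]
  • {1,3}:  v_{1} + v_{3} = v_{7}  ⇒ sig = [2:1]
  • {1,7}:  v_{1} + v_{7} = v_{6}  ⇒ sig = [2:1]
  • {2,6}:  v_{2} + v_{6} = v_{4}  ⇒ sig = [2:1]
  • {4,5}:  v_{4} + v_{5} = v_{2}  ⇒ sig = [2:1]
  • {4,6}:  v_{4} + v_{6} = v_{7}  ⇒ sig = [2:1]
  • {4,7}:  v_{4} + v_{7} = v_{3}  ⇒ sig = [2:1]
  • {5,7}:  v_{5} + v_{7} = v_{4}  ⇒ sig = [2:1]
  • {2,7}:  v_{2} + v_{7} = 2·v_{4}  ⇒ sig = [2:2]
  • {3,5}:  v_{3} + v_{5} = 2·v_{4}  ⇒ sig = [2:2]
  • {3,6}:  v_{3} + v_{6} = 2·v_{7}  ⇒ sig = [2:2]
  • {2,3}:  v_{2} + v_{3} = 3·v_{4}  ⇒ sig = [2:3]

so the primitive-relation signature multiset is
    [2:]
    [2:]
    [2:1]
    [2:1]
    [2:1]
    [2:1]
    [2:1]
    [2:1]
    [2:1]
    [2:1]
    [2:2]
    [2:2]
    [2:2]
    [2:3]


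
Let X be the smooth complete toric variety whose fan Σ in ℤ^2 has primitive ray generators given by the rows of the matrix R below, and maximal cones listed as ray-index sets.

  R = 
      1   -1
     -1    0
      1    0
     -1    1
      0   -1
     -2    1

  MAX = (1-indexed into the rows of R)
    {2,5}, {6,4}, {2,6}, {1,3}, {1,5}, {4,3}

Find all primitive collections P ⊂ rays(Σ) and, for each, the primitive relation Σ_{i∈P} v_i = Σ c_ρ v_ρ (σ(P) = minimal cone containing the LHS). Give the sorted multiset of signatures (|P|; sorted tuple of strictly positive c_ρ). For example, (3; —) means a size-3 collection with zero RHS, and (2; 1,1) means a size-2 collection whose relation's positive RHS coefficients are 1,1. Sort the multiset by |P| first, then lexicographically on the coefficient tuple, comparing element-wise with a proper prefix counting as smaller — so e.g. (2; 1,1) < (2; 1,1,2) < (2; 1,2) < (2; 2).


|primitive collections| = 9. Relations:

  {1,4}:  v_{1} + v_{4} = 0  ⟹  sig = (2; —)
  {2,3}:  v_{2} + v_{3} = 0  ⟹  sig = (2; —)
  {1,2}:  v_{1} + v_{2} = v_{5}  ⟹  sig = (2; 1)
  {1,6}:  v_{1} + v_{6} = v_{2}  ⟹  sig = (2; 1)
  {2,4}:  v_{2} + v_{4} = v_{6}  ⟹  sig = (2; 1)
  {3,5}:  v_{3} + v_{5} = v_{1}  ⟹  sig = (2; 1)
  {3,6}:  v_{3} + v_{6} = v_{4}  ⟹  sig = (2; 1)
  {4,5}:  v_{4} + v_{5} = v_{2}  ⟹  sig = (2; 1)
  {5,6}:  v_{5} + v_{6} = 2·v_{2}  ⟹  sig = (2; 2)

so the primitive-relation signature multiset is
[(2; —), (2; —), (2; 1), (2; 1), (2; 1), (2; 1), (2; 1), (2; 1), (2; 2)]
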